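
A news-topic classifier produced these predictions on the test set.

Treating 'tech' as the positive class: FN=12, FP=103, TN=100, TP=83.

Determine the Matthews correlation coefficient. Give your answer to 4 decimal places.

0.3524

MCC = (TP·TN − FP·FN) / √((TP+FP)(TP+FN)(TN+FP)(TN+FN))
Numerator = 83·100 − 103·12 = 7064
Denominator = √(186·95·203·112) = √401745120 = 20043.5805
MCC = 7064 / 20043.5805 = 0.3524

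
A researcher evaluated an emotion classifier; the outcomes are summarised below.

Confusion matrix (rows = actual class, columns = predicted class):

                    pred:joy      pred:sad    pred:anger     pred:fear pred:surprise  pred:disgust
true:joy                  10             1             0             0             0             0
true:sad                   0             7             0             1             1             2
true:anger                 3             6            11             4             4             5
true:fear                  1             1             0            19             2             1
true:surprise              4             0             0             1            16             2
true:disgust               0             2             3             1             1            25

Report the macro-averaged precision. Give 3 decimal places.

0.644

Per-class precision (TP/(TP+FP)):
  joy: TP=10, FP=0+3+1+4+0=8 → 10/18 = 0.5556
  sad: TP=7, FP=1+6+1+0+2=10 → 7/17 = 0.4118
  anger: TP=11, FP=0+0+0+0+3=3 → 11/14 = 0.7857
  fear: TP=19, FP=0+1+4+1+1=7 → 19/26 = 0.7308
  surprise: TP=16, FP=0+1+4+2+1=8 → 16/24 = 0.6667
  disgust: TP=25, FP=0+2+5+1+2=10 → 25/35 = 0.7143
Macro-precision = mean = (0.5556 + 0.4118 + 0.7857 + 0.7308 + 0.6667 + 0.7143) / 6 = 0.644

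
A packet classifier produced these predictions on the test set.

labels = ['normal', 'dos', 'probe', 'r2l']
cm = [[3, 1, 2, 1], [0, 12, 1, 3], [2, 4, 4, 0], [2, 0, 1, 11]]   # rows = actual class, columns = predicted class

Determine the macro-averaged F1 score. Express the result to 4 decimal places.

0.5897

Per-class F1 score (2·TP/(2·TP+FP+FN)):
  normal: TP=3, FP=0+2+2=4, FN=1+2+1=4 → 6/14 = 0.42857
  dos: TP=12, FP=1+4+0=5, FN=0+1+3=4 → 24/33 = 0.72727
  probe: TP=4, FP=2+1+1=4, FN=2+4+0=6 → 8/18 = 0.44444
  r2l: TP=11, FP=1+3+0=4, FN=2+0+1=3 → 22/29 = 0.75862
Macro-F1 score = mean = (0.42857 + 0.72727 + 0.44444 + 0.75862) / 4 = 0.5897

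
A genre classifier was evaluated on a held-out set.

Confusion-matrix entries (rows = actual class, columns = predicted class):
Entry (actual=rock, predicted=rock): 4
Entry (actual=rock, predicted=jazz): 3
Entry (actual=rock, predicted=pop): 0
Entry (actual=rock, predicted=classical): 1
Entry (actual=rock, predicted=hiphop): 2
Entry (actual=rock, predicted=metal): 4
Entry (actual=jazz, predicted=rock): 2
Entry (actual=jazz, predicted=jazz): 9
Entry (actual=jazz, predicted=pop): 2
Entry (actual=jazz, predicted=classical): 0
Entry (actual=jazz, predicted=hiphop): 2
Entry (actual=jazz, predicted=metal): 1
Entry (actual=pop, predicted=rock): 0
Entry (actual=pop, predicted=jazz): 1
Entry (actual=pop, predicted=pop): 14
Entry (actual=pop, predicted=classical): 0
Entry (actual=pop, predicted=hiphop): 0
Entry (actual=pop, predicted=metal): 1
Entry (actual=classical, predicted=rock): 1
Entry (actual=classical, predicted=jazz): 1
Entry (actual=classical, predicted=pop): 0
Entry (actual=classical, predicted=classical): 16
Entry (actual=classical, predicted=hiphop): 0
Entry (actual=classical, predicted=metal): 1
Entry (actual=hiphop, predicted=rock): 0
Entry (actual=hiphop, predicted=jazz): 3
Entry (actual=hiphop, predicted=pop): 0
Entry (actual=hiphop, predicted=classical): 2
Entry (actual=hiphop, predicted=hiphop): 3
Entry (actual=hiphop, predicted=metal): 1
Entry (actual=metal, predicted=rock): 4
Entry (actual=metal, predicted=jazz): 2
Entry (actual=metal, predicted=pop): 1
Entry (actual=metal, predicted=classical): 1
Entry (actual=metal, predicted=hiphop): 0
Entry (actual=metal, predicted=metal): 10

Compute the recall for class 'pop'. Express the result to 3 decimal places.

0.875

recall = TP/(TP+FN).
pop: TP=14, FN=0+1+0+0+1=2 → 14/16 = 0.8750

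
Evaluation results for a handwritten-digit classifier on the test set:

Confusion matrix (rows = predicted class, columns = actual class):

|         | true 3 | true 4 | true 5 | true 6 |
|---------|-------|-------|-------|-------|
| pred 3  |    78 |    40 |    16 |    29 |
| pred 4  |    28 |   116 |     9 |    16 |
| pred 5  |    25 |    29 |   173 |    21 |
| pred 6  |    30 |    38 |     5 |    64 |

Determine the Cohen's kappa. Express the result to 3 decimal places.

Observed agreement pₒ = trace/N = 431/717 = 0.6011
Expected agreement pₑ = Σ (rowᵢ·colᵢ)/N² = (161·163 + 223·169 + 203·248 + 130·137)/717² = 0.2569
κ = (pₒ − pₑ)/(1 − pₑ) = (0.6011 − 0.2569)/(1 − 0.2569) = 0.463

0.463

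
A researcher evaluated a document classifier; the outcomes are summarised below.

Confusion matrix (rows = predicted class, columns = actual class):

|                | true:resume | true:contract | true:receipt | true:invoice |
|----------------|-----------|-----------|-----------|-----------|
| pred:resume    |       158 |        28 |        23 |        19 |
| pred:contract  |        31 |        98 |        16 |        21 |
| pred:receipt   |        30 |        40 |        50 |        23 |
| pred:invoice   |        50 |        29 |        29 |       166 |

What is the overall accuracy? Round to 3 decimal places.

0.582

Accuracy = trace / total = (158+98+50+166=472) / 811 = 472/811 = 0.582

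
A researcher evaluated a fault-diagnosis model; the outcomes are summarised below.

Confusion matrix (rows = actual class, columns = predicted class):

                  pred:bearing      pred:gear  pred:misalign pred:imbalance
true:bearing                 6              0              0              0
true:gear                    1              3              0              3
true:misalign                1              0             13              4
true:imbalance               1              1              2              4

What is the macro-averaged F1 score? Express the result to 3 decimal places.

0.639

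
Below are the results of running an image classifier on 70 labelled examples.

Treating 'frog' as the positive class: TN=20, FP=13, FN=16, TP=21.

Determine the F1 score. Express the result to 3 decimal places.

0.592

Precision = TP/(TP+FP) = 21/34 = 0.6176
Recall = TP/(TP+FN) = 21/37 = 0.5676
F1 = 2·TP/(2·TP+FP+FN) = 42/71 = 0.592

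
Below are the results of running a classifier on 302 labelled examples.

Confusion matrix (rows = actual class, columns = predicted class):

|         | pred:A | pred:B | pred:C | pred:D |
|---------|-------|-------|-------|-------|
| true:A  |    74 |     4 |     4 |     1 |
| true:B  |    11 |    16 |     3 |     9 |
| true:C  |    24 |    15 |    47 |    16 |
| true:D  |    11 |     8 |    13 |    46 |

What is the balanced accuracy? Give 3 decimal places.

Balanced accuracy = mean of per-class recall.
  A: recall = 74/83 = 0.8916
  B: recall = 16/39 = 0.4103
  C: recall = 47/102 = 0.4608
  D: recall = 46/78 = 0.5897
Mean = (0.8916 + 0.4103 + 0.4608 + 0.5897) / 4 = 0.588

0.588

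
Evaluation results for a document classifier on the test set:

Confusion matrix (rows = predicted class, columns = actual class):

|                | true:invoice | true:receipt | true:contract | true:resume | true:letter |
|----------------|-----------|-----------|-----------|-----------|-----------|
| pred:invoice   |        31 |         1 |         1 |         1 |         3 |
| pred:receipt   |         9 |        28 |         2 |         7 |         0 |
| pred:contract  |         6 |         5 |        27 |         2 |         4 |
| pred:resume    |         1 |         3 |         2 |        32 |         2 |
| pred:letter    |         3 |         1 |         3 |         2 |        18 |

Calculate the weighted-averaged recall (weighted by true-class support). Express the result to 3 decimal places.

0.701

Per-class recall (TP/(TP+FN)):
  invoice: TP=31, FN=9+6+1+3=19 → 31/50 = 0.6200
  receipt: TP=28, FN=1+5+3+1=10 → 28/38 = 0.7368
  contract: TP=27, FN=1+2+2+3=8 → 27/35 = 0.7714
  resume: TP=32, FN=1+7+2+2=12 → 32/44 = 0.7273
  letter: TP=18, FN=3+0+4+2=9 → 18/27 = 0.6667
Weighted-recall = Σ (supportᵢ/N)·recallᵢ with N=194: (50/194)·0.6200 + (38/194)·0.7368 + (35/194)·0.7714 + (44/194)·0.7273 + (27/194)·0.6667 = 0.701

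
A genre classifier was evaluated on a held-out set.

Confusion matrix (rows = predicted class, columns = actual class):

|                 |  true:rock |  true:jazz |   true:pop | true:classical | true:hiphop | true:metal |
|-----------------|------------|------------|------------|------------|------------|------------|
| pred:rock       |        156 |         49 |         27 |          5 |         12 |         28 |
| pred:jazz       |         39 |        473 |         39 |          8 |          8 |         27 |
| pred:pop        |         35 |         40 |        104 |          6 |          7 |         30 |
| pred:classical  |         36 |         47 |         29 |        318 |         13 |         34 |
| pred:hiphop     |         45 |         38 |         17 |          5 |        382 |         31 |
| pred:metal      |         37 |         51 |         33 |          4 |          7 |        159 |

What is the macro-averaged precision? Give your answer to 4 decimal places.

Per-class precision (TP/(TP+FP)):
  rock: TP=156, FP=49+27+5+12+28=121 → 156/277 = 0.56318
  jazz: TP=473, FP=39+39+8+8+27=121 → 473/594 = 0.79630
  pop: TP=104, FP=35+40+6+7+30=118 → 104/222 = 0.46847
  classical: TP=318, FP=36+47+29+13+34=159 → 318/477 = 0.66667
  hiphop: TP=382, FP=45+38+17+5+31=136 → 382/518 = 0.73745
  metal: TP=159, FP=37+51+33+4+7=132 → 159/291 = 0.54639
Macro-precision = mean = (0.56318 + 0.79630 + 0.46847 + 0.66667 + 0.73745 + 0.54639) / 6 = 0.6297

0.6297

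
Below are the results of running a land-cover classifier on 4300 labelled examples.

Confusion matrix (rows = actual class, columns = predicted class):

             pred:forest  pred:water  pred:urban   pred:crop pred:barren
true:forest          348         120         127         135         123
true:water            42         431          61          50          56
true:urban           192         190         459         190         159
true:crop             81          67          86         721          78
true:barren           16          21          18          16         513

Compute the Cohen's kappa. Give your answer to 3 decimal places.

0.469

Observed agreement pₒ = trace/N = 2472/4300 = 0.5749
Expected agreement pₑ = Σ (rowᵢ·colᵢ)/N² = (853·679 + 640·829 + 1190·751 + 1033·1112 + 584·929)/4300² = 0.1998
κ = (pₒ − pₑ)/(1 − pₑ) = (0.5749 − 0.1998)/(1 − 0.1998) = 0.469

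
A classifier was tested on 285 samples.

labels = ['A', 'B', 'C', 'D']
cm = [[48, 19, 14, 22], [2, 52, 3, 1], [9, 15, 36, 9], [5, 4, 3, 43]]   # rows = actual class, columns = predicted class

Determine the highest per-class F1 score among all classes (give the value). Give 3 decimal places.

Per-class F1 score (2·TP/(2·TP+FP+FN)):
  A: TP=48, FP=2+9+5=16, FN=19+14+22=55 → 96/167 = 0.5749
  B: TP=52, FP=19+15+4=38, FN=2+3+1=6 → 104/148 = 0.7027
  C: TP=36, FP=14+3+3=20, FN=9+15+9=33 → 72/125 = 0.5760
  D: TP=43, FP=22+1+9=32, FN=5+4+3=12 → 86/130 = 0.6615
Highest is class 'B' with F1 score = 0.703.

0.703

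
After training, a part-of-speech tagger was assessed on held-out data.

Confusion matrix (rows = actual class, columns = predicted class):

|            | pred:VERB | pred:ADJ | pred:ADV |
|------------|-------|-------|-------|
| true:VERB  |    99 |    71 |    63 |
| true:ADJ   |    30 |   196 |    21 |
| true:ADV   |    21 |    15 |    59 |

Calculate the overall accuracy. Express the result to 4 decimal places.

0.6157

Accuracy = trace / total = (99+196+59=354) / 575 = 354/575 = 0.6157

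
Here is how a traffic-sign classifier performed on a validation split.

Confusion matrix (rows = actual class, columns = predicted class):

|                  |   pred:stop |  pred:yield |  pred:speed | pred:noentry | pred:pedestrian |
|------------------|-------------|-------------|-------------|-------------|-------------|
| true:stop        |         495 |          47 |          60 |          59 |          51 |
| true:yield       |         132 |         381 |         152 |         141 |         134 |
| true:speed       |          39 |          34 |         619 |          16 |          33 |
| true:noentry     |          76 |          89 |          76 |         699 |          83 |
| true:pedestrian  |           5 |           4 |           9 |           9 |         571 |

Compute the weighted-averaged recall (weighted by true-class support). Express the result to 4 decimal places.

0.6888

Per-class recall (TP/(TP+FN)):
  stop: TP=495, FN=47+60+59+51=217 → 495/712 = 0.69522
  yield: TP=381, FN=132+152+141+134=559 → 381/940 = 0.40532
  speed: TP=619, FN=39+34+16+33=122 → 619/741 = 0.83536
  noentry: TP=699, FN=76+89+76+83=324 → 699/1023 = 0.68328
  pedestrian: TP=571, FN=5+4+9+9=27 → 571/598 = 0.95485
Weighted-recall = Σ (supportᵢ/N)·recallᵢ with N=4014: (712/4014)·0.69522 + (940/4014)·0.40532 + (741/4014)·0.83536 + (1023/4014)·0.68328 + (598/4014)·0.95485 = 0.6888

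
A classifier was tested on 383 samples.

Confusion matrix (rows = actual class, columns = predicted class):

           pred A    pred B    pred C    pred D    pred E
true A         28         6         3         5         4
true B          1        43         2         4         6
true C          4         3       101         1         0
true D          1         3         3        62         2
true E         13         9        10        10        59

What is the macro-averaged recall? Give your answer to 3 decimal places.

Per-class recall (TP/(TP+FN)):
  A: TP=28, FN=6+3+5+4=18 → 28/46 = 0.6087
  B: TP=43, FN=1+2+4+6=13 → 43/56 = 0.7679
  C: TP=101, FN=4+3+1+0=8 → 101/109 = 0.9266
  D: TP=62, FN=1+3+3+2=9 → 62/71 = 0.8732
  E: TP=59, FN=13+9+10+10=42 → 59/101 = 0.5842
Macro-recall = mean = (0.6087 + 0.7679 + 0.9266 + 0.8732 + 0.5842) / 5 = 0.752

0.752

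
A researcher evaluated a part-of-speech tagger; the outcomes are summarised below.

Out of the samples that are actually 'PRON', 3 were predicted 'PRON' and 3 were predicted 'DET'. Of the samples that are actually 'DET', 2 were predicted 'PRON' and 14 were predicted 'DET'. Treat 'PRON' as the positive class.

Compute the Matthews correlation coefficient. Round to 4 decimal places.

0.3985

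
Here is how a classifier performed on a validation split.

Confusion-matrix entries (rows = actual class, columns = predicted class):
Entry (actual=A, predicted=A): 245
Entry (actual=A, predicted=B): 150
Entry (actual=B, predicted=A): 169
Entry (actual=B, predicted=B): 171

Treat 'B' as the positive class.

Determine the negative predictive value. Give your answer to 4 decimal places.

NPV = TN/(TN+FN) = 245/(245+169) = 0.5918

0.5918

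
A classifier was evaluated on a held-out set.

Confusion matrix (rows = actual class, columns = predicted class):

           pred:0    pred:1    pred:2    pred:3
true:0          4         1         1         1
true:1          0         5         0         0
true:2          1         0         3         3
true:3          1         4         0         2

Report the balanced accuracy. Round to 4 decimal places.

0.5714

Balanced accuracy = mean of per-class recall.
  0: recall = 4/7 = 0.57143
  1: recall = 5/5 = 1.00000
  2: recall = 3/7 = 0.42857
  3: recall = 2/7 = 0.28571
Mean = (0.57143 + 1.00000 + 0.42857 + 0.28571) / 4 = 0.5714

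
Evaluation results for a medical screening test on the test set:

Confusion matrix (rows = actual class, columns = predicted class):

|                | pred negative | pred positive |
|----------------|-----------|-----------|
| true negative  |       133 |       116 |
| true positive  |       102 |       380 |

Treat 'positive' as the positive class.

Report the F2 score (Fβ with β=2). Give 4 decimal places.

Fβ = (1+β²)·TP / ((1+β²)·TP + β²·FN + FP), with β²=4
= 5·380 / (5·380 + 4·102 + 116) = 0.7838

0.7838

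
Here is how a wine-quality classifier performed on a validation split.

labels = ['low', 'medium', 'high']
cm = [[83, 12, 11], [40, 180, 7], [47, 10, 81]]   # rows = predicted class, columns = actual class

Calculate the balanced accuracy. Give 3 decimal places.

0.733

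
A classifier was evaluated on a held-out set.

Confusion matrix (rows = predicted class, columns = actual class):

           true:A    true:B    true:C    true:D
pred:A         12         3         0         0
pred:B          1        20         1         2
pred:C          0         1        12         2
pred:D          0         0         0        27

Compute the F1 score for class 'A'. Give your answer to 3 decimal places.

0.857

Treat 'A' as positive and all other classes as negative.
F1 score = 2·TP/(2·TP+FP+FN).
A: TP=12, FP=3+0+0=3, FN=1+0+0=1 → 24/28 = 0.8571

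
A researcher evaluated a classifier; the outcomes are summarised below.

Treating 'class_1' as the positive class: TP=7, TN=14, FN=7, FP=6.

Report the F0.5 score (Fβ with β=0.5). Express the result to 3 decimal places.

Fβ = (1+β²)·TP / ((1+β²)·TP + β²·FN + FP), with β²=1/4
= 1.25·7 / (1.25·7 + 0.25·7 + 6) = 0.530

0.530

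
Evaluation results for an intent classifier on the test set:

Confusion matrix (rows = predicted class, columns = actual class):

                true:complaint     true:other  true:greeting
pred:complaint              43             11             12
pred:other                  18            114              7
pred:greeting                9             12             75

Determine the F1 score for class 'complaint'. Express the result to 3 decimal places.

0.632

Take TP from the diagonal, FP from the rest of the 'complaint' prediction marginal, FN from the rest of the 'complaint' actual marginal.
F1 score = 2·TP/(2·TP+FP+FN).
complaint: TP=43, FP=11+12=23, FN=18+9=27 → 86/136 = 0.6324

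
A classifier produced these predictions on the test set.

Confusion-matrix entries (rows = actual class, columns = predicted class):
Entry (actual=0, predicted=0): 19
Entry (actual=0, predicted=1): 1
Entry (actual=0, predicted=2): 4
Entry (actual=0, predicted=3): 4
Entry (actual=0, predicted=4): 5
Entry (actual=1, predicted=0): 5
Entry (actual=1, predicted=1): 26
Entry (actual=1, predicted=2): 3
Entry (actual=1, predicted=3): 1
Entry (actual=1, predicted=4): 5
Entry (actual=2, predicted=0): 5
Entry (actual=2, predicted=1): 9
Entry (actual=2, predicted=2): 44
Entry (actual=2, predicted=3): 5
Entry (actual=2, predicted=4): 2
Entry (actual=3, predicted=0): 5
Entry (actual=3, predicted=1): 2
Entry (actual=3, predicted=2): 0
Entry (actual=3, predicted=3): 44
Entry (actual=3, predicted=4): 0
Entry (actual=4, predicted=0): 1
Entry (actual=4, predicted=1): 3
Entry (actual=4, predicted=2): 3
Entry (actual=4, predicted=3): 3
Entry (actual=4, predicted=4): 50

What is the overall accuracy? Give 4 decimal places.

Accuracy = trace / total = (19+26+44+44+50=183) / 249 = 183/249 = 0.7349

0.7349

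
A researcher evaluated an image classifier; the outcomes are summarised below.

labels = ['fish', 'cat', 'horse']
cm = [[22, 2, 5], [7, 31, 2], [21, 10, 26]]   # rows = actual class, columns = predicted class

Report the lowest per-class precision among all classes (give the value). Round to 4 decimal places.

Per-class precision (TP/(TP+FP)):
  fish: TP=22, FP=7+21=28 → 22/50 = 0.44000
  cat: TP=31, FP=2+10=12 → 31/43 = 0.72093
  horse: TP=26, FP=5+2=7 → 26/33 = 0.78788
Lowest is class 'fish' with precision = 0.4400.

0.4400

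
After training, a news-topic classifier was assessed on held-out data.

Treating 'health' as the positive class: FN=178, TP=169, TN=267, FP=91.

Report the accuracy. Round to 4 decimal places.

Accuracy = (TP+TN)/N = (169+267)/705 = 0.6184

0.6184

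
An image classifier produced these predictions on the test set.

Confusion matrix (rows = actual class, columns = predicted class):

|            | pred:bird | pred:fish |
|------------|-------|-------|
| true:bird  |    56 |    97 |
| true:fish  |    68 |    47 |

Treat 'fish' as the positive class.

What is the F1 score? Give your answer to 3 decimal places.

Precision = TP/(TP+FP) = 47/144 = 0.3264
Recall = TP/(TP+FN) = 47/115 = 0.4087
F1 = 2·TP/(2·TP+FP+FN) = 94/259 = 0.363

0.363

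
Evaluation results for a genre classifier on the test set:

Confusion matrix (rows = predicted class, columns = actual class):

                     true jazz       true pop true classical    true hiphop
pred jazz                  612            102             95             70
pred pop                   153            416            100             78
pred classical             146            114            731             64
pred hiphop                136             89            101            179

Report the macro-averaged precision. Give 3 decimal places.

0.575

Per-class precision (TP/(TP+FP)):
  jazz: TP=612, FP=102+95+70=267 → 612/879 = 0.6962
  pop: TP=416, FP=153+100+78=331 → 416/747 = 0.5569
  classical: TP=731, FP=146+114+64=324 → 731/1055 = 0.6929
  hiphop: TP=179, FP=136+89+101=326 → 179/505 = 0.3545
Macro-precision = mean = (0.6962 + 0.5569 + 0.6929 + 0.3545) / 4 = 0.575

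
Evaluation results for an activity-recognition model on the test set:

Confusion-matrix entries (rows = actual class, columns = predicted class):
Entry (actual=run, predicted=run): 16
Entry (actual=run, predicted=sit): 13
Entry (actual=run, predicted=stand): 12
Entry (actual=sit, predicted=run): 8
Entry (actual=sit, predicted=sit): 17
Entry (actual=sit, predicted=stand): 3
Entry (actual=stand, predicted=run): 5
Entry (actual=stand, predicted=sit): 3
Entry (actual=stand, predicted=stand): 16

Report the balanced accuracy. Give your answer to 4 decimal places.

0.5547

Balanced accuracy = mean of per-class recall.
  run: recall = 16/41 = 0.39024
  sit: recall = 17/28 = 0.60714
  stand: recall = 16/24 = 0.66667
Mean = (0.39024 + 0.60714 + 0.66667) / 3 = 0.5547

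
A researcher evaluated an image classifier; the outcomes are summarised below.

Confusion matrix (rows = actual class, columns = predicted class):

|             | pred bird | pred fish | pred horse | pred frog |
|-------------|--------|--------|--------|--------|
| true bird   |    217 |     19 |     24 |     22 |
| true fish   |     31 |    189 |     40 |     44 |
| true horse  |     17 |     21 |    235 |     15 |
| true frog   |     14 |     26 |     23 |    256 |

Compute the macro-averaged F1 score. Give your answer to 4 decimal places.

Per-class F1 score (2·TP/(2·TP+FP+FN)):
  bird: TP=217, FP=31+17+14=62, FN=19+24+22=65 → 434/561 = 0.77362
  fish: TP=189, FP=19+21+26=66, FN=31+40+44=115 → 378/559 = 0.67621
  horse: TP=235, FP=24+40+23=87, FN=17+21+15=53 → 470/610 = 0.77049
  frog: TP=256, FP=22+44+15=81, FN=14+26+23=63 → 512/656 = 0.78049
Macro-F1 score = mean = (0.77362 + 0.67621 + 0.77049 + 0.78049) / 4 = 0.7502

0.7502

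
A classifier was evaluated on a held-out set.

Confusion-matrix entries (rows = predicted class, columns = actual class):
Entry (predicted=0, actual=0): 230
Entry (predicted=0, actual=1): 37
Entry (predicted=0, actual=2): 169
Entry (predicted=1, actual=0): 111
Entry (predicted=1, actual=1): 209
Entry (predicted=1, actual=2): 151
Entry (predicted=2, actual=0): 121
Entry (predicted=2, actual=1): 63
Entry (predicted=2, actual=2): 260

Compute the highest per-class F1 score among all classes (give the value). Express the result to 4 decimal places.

Per-class F1 score (2·TP/(2·TP+FP+FN)):
  0: TP=230, FP=37+169=206, FN=111+121=232 → 460/898 = 0.51225
  1: TP=209, FP=111+151=262, FN=37+63=100 → 418/780 = 0.53590
  2: TP=260, FP=121+63=184, FN=169+151=320 → 520/1024 = 0.50781
Highest is class '1' with F1 score = 0.5359.

0.5359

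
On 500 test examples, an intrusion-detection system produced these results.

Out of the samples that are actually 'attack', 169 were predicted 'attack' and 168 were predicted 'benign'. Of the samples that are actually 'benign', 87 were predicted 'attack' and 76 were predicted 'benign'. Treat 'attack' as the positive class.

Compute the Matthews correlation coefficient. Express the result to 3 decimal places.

-0.030

MCC = (TP·TN − FP·FN) / √((TP+FP)(TP+FN)(TN+FP)(TN+FN))
Numerator = 169·76 − 87·168 = -1772
Denominator = √(256·337·163·244) = √3431209984 = 58576.5310
MCC = -1772 / 58576.5310 = -0.030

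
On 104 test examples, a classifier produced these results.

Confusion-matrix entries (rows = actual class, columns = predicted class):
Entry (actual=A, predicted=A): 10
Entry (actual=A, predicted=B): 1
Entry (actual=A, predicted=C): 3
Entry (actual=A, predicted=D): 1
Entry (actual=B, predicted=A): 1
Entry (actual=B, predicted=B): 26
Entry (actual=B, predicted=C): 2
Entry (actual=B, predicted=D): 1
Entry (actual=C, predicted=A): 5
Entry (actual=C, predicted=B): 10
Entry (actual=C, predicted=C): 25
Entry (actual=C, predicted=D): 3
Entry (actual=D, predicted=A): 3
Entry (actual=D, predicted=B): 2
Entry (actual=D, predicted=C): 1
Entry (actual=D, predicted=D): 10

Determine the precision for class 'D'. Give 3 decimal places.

precision = TP/(TP+FP).
D: TP=10, FP=1+1+3=5 → 10/15 = 0.6667

0.667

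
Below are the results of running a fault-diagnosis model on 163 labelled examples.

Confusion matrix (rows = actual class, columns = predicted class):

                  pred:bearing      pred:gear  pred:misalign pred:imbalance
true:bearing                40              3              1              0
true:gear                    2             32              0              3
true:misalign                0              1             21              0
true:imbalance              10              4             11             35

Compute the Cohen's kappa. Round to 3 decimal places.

Observed agreement pₒ = trace/N = 128/163 = 0.7853
Expected agreement pₑ = Σ (rowᵢ·colᵢ)/N² = (44·52 + 37·40 + 22·33 + 60·38)/163² = 0.2550
κ = (pₒ − pₑ)/(1 − pₑ) = (0.7853 − 0.2550)/(1 − 0.2550) = 0.712

0.712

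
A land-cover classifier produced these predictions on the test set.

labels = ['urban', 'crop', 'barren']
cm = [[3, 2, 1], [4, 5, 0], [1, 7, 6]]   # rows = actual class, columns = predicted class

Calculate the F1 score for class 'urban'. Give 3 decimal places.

One-vs-rest for 'urban': TP = diagonal; FP = other classes predicted 'urban'; FN = 'urban' predicted as other.
F1 score = 2·TP/(2·TP+FP+FN).
urban: TP=3, FP=4+1=5, FN=2+1=3 → 6/14 = 0.4286

0.429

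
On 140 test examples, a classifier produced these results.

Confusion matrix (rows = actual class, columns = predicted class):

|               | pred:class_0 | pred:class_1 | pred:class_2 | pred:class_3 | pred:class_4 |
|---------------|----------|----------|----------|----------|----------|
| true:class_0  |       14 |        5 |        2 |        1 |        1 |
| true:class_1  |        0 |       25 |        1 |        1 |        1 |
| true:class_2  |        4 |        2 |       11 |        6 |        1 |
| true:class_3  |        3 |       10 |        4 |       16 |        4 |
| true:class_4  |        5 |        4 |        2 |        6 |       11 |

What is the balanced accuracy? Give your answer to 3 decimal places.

Balanced accuracy = mean of per-class recall.
  class_0: recall = 14/23 = 0.6087
  class_1: recall = 25/28 = 0.8929
  class_2: recall = 11/24 = 0.4583
  class_3: recall = 16/37 = 0.4324
  class_4: recall = 11/28 = 0.3929
Mean = (0.6087 + 0.8929 + 0.4583 + 0.4324 + 0.3929) / 5 = 0.557

0.557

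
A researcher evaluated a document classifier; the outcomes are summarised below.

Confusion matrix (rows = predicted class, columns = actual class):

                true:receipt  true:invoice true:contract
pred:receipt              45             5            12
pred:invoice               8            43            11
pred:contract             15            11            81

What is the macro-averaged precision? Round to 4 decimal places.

Per-class precision (TP/(TP+FP)):
  receipt: TP=45, FP=5+12=17 → 45/62 = 0.72581
  invoice: TP=43, FP=8+11=19 → 43/62 = 0.69355
  contract: TP=81, FP=15+11=26 → 81/107 = 0.75701
Macro-precision = mean = (0.72581 + 0.69355 + 0.75701) / 3 = 0.7255

0.7255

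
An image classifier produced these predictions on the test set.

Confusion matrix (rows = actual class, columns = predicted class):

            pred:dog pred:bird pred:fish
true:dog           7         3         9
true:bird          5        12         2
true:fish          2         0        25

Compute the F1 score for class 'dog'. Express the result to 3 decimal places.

One-vs-rest for 'dog': TP = diagonal; FP = other classes predicted 'dog'; FN = 'dog' predicted as other.
F1 score = 2·TP/(2·TP+FP+FN).
dog: TP=7, FP=5+2=7, FN=3+9=12 → 14/33 = 0.4242

0.424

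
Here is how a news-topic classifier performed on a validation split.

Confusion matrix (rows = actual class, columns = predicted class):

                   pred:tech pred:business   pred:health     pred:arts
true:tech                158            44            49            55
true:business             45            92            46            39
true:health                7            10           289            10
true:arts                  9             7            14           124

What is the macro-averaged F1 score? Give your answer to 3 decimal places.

0.638

Per-class F1 score (2·TP/(2·TP+FP+FN)):
  tech: TP=158, FP=45+7+9=61, FN=44+49+55=148 → 316/525 = 0.6019
  business: TP=92, FP=44+10+7=61, FN=45+46+39=130 → 184/375 = 0.4907
  health: TP=289, FP=49+46+14=109, FN=7+10+10=27 → 578/714 = 0.8095
  arts: TP=124, FP=55+39+10=104, FN=9+7+14=30 → 248/382 = 0.6492
Macro-F1 score = mean = (0.6019 + 0.4907 + 0.8095 + 0.6492) / 4 = 0.638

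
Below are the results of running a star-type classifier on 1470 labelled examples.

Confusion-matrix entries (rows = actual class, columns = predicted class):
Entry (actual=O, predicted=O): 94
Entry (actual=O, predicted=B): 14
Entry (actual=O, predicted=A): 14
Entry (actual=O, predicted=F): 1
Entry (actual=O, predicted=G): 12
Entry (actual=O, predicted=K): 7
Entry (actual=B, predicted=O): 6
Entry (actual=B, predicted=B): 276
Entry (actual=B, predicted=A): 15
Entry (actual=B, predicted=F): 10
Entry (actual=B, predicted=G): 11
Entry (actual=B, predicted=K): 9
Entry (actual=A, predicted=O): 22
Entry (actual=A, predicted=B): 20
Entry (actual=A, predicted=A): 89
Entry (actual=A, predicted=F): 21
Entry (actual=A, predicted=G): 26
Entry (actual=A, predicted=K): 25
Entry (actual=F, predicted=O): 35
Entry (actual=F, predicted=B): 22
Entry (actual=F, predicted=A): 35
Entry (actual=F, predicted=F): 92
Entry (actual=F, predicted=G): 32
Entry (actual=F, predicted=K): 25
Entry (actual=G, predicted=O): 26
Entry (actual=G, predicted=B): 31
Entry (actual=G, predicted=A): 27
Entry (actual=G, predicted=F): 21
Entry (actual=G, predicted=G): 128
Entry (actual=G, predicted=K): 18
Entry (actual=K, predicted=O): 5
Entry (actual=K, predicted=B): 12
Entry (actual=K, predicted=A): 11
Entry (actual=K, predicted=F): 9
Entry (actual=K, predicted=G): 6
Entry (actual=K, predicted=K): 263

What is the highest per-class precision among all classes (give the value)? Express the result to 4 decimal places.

Per-class precision (TP/(TP+FP)):
  O: TP=94, FP=6+22+35+26+5=94 → 94/188 = 0.50000
  B: TP=276, FP=14+20+22+31+12=99 → 276/375 = 0.73600
  A: TP=89, FP=14+15+35+27+11=102 → 89/191 = 0.46597
  F: TP=92, FP=1+10+21+21+9=62 → 92/154 = 0.59740
  G: TP=128, FP=12+11+26+32+6=87 → 128/215 = 0.59535
  K: TP=263, FP=7+9+25+25+18=84 → 263/347 = 0.75793
Highest is class 'K' with precision = 0.7579.

0.7579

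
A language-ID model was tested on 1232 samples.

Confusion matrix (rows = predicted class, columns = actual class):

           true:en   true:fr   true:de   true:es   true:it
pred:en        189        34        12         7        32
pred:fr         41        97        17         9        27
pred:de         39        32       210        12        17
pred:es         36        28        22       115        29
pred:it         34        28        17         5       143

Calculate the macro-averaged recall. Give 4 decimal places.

0.6219

Per-class recall (TP/(TP+FN)):
  en: TP=189, FN=41+39+36+34=150 → 189/339 = 0.55752
  fr: TP=97, FN=34+32+28+28=122 → 97/219 = 0.44292
  de: TP=210, FN=12+17+22+17=68 → 210/278 = 0.75540
  es: TP=115, FN=7+9+12+5=33 → 115/148 = 0.77703
  it: TP=143, FN=32+27+17+29=105 → 143/248 = 0.57661
Macro-recall = mean = (0.55752 + 0.44292 + 0.75540 + 0.77703 + 0.57661) / 5 = 0.6219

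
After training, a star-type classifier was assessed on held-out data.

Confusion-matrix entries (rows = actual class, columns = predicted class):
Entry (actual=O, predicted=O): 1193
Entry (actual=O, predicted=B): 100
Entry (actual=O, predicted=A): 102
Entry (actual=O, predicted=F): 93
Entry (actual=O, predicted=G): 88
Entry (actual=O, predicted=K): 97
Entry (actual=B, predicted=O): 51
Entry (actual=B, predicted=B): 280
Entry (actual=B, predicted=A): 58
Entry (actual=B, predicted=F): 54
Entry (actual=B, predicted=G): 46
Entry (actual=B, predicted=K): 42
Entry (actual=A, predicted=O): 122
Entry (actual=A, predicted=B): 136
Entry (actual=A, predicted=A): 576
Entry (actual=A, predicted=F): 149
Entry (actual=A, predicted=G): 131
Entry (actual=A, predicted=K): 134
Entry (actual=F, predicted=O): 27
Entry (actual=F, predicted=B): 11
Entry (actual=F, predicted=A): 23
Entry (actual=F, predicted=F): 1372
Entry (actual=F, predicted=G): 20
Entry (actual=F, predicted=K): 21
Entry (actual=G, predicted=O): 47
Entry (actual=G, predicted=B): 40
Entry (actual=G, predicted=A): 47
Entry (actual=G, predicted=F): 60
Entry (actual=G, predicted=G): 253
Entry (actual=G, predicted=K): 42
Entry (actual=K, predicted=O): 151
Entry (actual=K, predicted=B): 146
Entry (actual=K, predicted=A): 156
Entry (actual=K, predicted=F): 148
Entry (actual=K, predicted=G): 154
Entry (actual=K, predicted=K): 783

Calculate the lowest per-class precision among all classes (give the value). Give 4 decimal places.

0.3656

Per-class precision (TP/(TP+FP)):
  O: TP=1193, FP=51+122+27+47+151=398 → 1193/1591 = 0.74984
  B: TP=280, FP=100+136+11+40+146=433 → 280/713 = 0.39271
  A: TP=576, FP=102+58+23+47+156=386 → 576/962 = 0.59875
  F: TP=1372, FP=93+54+149+60+148=504 → 1372/1876 = 0.73134
  G: TP=253, FP=88+46+131+20+154=439 → 253/692 = 0.36561
  K: TP=783, FP=97+42+134+21+42=336 → 783/1119 = 0.69973
Lowest is class 'G' with precision = 0.3656.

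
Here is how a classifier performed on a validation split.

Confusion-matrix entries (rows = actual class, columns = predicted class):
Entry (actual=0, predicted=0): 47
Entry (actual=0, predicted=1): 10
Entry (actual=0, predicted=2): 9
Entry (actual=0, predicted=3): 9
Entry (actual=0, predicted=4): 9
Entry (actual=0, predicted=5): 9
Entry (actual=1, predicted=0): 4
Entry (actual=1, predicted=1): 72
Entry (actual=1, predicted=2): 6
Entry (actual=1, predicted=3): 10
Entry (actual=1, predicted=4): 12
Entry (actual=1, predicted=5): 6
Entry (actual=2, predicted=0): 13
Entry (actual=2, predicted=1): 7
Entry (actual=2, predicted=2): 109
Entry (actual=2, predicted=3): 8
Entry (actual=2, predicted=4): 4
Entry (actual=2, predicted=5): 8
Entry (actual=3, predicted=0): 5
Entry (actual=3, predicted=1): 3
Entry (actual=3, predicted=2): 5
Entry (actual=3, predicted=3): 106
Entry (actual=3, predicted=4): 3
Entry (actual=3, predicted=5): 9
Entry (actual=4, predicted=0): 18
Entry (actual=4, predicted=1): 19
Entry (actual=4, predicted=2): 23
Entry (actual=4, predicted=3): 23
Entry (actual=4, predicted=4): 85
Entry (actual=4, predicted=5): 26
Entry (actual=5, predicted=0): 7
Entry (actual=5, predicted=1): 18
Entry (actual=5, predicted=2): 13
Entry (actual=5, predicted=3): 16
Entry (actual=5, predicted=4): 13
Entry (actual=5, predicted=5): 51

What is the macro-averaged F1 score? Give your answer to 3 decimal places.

Per-class F1 score (2·TP/(2·TP+FP+FN)):
  0: TP=47, FP=4+13+5+18+7=47, FN=10+9+9+9+9=46 → 94/187 = 0.5027
  1: TP=72, FP=10+7+3+19+18=57, FN=4+6+10+12+6=38 → 144/239 = 0.6025
  2: TP=109, FP=9+6+5+23+13=56, FN=13+7+8+4+8=40 → 218/314 = 0.6943
  3: TP=106, FP=9+10+8+23+16=66, FN=5+3+5+3+9=25 → 212/303 = 0.6997
  4: TP=85, FP=9+12+4+3+13=41, FN=18+19+23+23+26=109 → 170/320 = 0.5313
  5: TP=51, FP=9+6+8+9+26=58, FN=7+18+13+16+13=67 → 102/227 = 0.4493
Macro-F1 score = mean = (0.5027 + 0.6025 + 0.6943 + 0.6997 + 0.5313 + 0.4493) / 6 = 0.580

0.580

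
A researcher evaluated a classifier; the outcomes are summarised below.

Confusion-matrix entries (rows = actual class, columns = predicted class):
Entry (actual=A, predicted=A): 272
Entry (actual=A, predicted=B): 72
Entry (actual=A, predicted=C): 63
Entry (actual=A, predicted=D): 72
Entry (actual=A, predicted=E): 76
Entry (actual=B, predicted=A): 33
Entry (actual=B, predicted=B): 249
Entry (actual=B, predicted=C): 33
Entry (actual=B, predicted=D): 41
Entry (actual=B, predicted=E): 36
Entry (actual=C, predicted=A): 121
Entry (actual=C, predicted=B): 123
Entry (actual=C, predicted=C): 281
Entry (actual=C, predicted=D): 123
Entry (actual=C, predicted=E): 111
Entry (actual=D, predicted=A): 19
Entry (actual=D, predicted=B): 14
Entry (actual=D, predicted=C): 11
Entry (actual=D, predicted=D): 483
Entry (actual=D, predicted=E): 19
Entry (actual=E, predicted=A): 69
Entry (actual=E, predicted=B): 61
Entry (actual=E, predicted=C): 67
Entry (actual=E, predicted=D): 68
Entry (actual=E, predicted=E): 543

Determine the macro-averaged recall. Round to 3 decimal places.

Per-class recall (TP/(TP+FN)):
  A: TP=272, FN=72+63+72+76=283 → 272/555 = 0.4901
  B: TP=249, FN=33+33+41+36=143 → 249/392 = 0.6352
  C: TP=281, FN=121+123+123+111=478 → 281/759 = 0.3702
  D: TP=483, FN=19+14+11+19=63 → 483/546 = 0.8846
  E: TP=543, FN=69+61+67+68=265 → 543/808 = 0.6720
Macro-recall = mean = (0.4901 + 0.6352 + 0.3702 + 0.8846 + 0.6720) / 5 = 0.610

0.610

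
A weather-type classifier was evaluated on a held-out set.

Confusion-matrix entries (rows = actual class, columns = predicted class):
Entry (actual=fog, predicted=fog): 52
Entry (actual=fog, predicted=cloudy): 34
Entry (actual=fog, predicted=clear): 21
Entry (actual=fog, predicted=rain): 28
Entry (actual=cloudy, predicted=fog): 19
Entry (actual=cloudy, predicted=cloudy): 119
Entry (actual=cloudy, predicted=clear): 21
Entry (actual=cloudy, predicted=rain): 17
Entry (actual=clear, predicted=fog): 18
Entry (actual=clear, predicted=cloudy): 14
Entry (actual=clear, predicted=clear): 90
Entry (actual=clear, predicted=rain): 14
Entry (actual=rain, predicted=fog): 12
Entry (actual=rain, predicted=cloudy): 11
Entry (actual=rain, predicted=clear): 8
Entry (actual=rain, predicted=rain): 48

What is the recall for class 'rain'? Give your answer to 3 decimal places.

Take TP from the diagonal, FP from the rest of the 'rain' prediction marginal, FN from the rest of the 'rain' actual marginal.
recall = TP/(TP+FN).
rain: TP=48, FN=12+11+8=31 → 48/79 = 0.6076

0.608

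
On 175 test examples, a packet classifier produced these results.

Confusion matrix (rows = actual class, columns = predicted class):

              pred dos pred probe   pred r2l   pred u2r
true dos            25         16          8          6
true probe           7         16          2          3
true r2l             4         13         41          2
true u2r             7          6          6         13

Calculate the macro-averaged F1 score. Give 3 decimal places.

Per-class F1 score (2·TP/(2·TP+FP+FN)):
  dos: TP=25, FP=7+4+7=18, FN=16+8+6=30 → 50/98 = 0.5102
  probe: TP=16, FP=16+13+6=35, FN=7+2+3=12 → 32/79 = 0.4051
  r2l: TP=41, FP=8+2+6=16, FN=4+13+2=19 → 82/117 = 0.7009
  u2r: TP=13, FP=6+3+2=11, FN=7+6+6=19 → 26/56 = 0.4643
Macro-F1 score = mean = (0.5102 + 0.4051 + 0.7009 + 0.4643) / 4 = 0.520

0.520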